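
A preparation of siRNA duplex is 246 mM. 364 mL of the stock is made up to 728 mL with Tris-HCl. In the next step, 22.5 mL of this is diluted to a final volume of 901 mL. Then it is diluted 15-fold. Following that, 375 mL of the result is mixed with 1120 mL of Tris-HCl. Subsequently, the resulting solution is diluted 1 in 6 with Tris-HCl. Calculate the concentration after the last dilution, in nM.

8560 nM

Overall dilution factor = 2 × 40.04 × 15 × 3.987 × 6 = 2.87 × 10⁴.
246 mM / 2.87 × 10⁴ = 8.56 × 10⁻³ mM = 8560 nM.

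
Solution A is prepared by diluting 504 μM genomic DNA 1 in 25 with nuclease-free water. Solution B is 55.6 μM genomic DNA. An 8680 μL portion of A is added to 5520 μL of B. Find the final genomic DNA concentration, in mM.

C_A = 504 μM / 25 = 20.2 μM.
C_mix = (C_A·V_A + C_B·V_B)/(V_A + V_B) = (20.2×8680 + 55.6×5520) / 14200 = 33.9 μM = 0.0339 mM.

0.0339 mM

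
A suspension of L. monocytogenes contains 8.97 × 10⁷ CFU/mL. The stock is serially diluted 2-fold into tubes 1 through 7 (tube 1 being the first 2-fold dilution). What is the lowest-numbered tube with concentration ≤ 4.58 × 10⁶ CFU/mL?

Tube n has concentration 8.97 × 10⁷ CFU/mL / 2ⁿ.
Need 2ⁿ ≥ 8.97 × 10⁷ CFU/mL / 4.58 × 10⁶ CFU/mL = 19.6, so n ≥ 4.29.
First such tube: n = 5.

tube 5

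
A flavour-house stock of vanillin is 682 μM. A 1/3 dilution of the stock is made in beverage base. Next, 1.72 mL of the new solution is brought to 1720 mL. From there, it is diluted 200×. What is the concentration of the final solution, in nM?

Overall dilution factor = 3 × 1000 × 200 = 6.00 × 10⁵.
682 μM / 6.00 × 10⁵ = 1.14 × 10⁻³ μM = 1.14 nM.

1.14 nM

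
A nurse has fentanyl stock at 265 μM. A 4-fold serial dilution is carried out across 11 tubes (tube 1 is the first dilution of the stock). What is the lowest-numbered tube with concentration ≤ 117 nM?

Tube n has concentration 265 μM / 4ⁿ.
Need 4ⁿ ≥ 265 μM / 117 nM = 2265, so n ≥ 5.57.
First such tube: n = 6.

tube 6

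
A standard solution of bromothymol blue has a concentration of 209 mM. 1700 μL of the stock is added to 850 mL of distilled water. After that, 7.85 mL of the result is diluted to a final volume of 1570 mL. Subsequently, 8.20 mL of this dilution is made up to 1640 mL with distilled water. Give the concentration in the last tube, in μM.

0.0104 μM

Overall dilution factor = 501 × 200 × 200 = 2.00 × 10⁷.
209 mM / 2.00 × 10⁷ = 1.04 × 10⁻⁵ mM = 0.0104 μM.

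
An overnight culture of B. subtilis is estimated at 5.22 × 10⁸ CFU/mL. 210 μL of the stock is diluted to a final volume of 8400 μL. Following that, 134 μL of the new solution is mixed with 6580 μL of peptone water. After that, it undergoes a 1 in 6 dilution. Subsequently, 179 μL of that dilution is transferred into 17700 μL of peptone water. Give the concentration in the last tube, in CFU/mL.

Overall dilution factor = 40 × 50.10 × 6 × 99.88 = 1.20 × 10⁶.
5.22 × 10⁸ CFU/mL / 1.20 × 10⁶ = 435 CFU/mL.

435 CFU/mL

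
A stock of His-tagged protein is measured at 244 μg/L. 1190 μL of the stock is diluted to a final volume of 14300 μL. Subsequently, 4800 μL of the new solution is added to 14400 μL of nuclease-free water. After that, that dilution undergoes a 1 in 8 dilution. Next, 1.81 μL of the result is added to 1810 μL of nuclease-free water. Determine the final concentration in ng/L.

0.634 ng/L

Overall dilution factor = 12.02 × 4 × 8 × 1001 = 3.85 × 10⁵.
244 μg/L / 3.85 × 10⁵ = 6.34 × 10⁻⁴ μg/L = 0.634 ng/L.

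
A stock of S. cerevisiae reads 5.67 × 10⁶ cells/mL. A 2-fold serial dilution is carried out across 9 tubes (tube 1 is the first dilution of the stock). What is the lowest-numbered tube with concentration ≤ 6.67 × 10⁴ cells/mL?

tube 7

Tube n has concentration 5.67 × 10⁶ cells/mL / 2ⁿ.
Need 2ⁿ ≥ 5.67 × 10⁶ cells/mL / 6.67 × 10⁴ cells/mL = 85.0, so n ≥ 6.41.
First such tube: n = 7.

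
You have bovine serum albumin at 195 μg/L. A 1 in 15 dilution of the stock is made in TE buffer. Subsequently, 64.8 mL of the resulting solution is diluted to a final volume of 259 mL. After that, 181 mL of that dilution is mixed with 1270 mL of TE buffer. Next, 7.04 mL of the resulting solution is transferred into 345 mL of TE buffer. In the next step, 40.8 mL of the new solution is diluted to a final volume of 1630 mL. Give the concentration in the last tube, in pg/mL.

Overall dilution factor = 15 × 3.997 × 8.017 × 50.01 × 39.95 = 9.60 × 10⁵.
195 μg/L / 9.60 × 10⁵ = 2.03 × 10⁻⁴ μg/L = 0.203 pg/mL.

0.203 pg/mL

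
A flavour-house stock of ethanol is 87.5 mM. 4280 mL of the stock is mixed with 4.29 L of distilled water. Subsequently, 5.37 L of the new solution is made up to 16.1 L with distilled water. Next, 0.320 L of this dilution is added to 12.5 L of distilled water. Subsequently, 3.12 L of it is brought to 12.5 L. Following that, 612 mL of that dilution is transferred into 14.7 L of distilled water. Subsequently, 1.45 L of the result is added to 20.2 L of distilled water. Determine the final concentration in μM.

0.243 μM

Overall dilution factor = 2.002 × 2.998 × 40.06 × 4.006 × 25.02 × 14.93 = 3.60 × 10⁵.
87.5 mM / 3.60 × 10⁵ = 2.43 × 10⁻⁴ mM = 0.243 μM.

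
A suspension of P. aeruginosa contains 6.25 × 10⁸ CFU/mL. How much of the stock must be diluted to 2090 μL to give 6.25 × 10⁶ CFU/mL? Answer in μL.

V₁ = C₂V₂/C₁ = 6.25 × 10⁶ × 2090 / 6.25 × 10⁸ = 20.9 μL.

20.9 μL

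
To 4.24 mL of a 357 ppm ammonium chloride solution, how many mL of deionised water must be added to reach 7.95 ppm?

186 mL

V₂ = C₁V₁/C₂ = 357 × 4.24 / 7.95 = 190 mL.
Diluent to add = V₂ − V₁ = 190 − 4.24 = 186 mL.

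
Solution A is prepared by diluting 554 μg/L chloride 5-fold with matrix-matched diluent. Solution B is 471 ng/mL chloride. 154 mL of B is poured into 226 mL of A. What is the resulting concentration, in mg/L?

C_A = 554 μg/L / 5 = 111 μg/L.
C_B = 471 ng/mL = 471 μg/L.
C_mix = (C_A·V_A + C_B·V_B)/(V_A + V_B) = (111×226 + 471×154) / 380.0 = 257 μg/L = 0.257 mg/L.

0.257 mg/L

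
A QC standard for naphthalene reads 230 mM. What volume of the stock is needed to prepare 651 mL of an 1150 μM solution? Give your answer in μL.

3260 μL

1150 μM = 1.15 mM.
V₁ = C₂V₂/C₁ = 1.15 × 651 / 230 = 3.25 mL = 3260 μL.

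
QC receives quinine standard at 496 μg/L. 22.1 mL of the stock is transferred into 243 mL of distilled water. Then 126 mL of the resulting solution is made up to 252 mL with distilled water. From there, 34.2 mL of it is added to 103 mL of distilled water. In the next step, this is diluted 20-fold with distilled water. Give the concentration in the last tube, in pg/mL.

258 pg/mL

Overall dilution factor = 12.00 × 2 × 4.012 × 20 = 1925.
496 μg/L / 1925 = 0.258 μg/L = 258 pg/mL.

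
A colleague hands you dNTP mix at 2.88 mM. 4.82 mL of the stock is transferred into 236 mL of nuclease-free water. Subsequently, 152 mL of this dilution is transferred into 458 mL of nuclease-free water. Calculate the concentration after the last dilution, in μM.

Overall dilution factor = 49.96 × 4.013 = 201.
2.88 mM / 201 = 0.0144 mM = 14.4 μM.

14.4 μM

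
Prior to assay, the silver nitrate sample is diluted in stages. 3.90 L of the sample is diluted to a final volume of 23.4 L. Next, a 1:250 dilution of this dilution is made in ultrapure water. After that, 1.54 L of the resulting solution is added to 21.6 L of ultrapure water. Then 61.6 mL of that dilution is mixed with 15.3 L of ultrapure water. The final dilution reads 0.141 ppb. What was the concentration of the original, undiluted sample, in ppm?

793 ppm

Overall dilution factor = 6 × 250 × 15.03 × 249.4 = 5.62 × 10⁶.
Original = 0.141 ppb × 5.62 × 10⁶ = 7.93 × 10⁵ ppb = 793 ppm.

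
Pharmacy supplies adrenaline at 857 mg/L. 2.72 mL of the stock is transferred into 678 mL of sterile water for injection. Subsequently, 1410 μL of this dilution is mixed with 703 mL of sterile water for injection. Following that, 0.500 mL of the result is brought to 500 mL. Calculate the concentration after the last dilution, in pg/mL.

6.85 pg/mL

Overall dilution factor = 250.3 × 499.6 × 1000 = 1.25 × 10⁸.
857 mg/L / 1.25 × 10⁸ = 6.85 × 10⁻⁶ mg/L = 6.85 pg/mL.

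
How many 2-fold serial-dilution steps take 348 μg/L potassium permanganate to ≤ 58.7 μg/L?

Need 2ⁿ ≥ 5.93, so n ≥ log(5.93)/log(2) = 2.57.
Minimum whole steps: n = 3.

3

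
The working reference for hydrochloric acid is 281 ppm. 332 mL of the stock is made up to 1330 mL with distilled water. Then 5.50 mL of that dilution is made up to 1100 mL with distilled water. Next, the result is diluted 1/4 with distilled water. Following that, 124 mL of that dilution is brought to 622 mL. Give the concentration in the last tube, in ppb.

17.5 ppb

Overall dilution factor = 4.006 × 200 × 4 × 5.016 = 1.61 × 10⁴.
281 ppm / 1.61 × 10⁴ = 0.0175 ppm = 17.5 ppb.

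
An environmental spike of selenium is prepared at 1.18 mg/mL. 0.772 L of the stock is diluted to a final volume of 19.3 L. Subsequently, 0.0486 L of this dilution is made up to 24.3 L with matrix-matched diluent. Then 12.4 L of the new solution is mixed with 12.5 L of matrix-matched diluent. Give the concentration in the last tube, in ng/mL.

47.0 ng/mL

Overall dilution factor = 25 × 500 × 2.008 = 2.51 × 10⁴.
1.18 mg/mL / 2.51 × 10⁴ = 4.70 × 10⁻⁵ mg/mL = 47.0 ng/mL.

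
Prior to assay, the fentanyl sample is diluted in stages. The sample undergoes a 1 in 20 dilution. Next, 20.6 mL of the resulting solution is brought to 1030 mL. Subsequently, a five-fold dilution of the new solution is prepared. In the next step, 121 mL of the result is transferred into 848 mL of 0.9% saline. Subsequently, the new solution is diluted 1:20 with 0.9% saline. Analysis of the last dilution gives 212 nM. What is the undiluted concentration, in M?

Overall dilution factor = 20 × 50 × 5 × 8.008 × 20 = 8.01 × 10⁵.
Original = 212 nM × 8.01 × 10⁵ = 1.70 × 10⁸ nM = 0.170 M.

0.170 M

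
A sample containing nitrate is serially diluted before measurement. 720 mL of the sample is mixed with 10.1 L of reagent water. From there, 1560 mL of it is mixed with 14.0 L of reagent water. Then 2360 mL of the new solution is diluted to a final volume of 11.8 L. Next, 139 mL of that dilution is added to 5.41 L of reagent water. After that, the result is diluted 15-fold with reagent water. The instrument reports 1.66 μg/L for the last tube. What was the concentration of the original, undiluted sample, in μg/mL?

745 μg/mL

Overall dilution factor = 15.03 × 9.974 × 5 × 39.92 × 15 = 4.49 × 10⁵.
Original = 1.66 μg/L × 4.49 × 10⁵ = 7.45 × 10⁵ μg/L = 745 μg/mL.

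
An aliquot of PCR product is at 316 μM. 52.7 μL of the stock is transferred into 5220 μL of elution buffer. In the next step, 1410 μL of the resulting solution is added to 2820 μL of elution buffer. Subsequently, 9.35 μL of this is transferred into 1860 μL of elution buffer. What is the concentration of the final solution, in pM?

5270 pM

Overall dilution factor = 100.1 × 3 × 199.9 = 6.00 × 10⁴.
316 μM / 6.00 × 10⁴ = 5.27 × 10⁻³ μM = 5270 pM.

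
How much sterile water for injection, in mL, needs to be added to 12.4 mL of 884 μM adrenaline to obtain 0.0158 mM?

681 mL

0.0158 mM = 15.8 μM.
V₂ = C₁V₁/C₂ = 884 × 12.4 / 15.8 = 694 mL.
Diluent to add = V₂ − V₁ = 694 − 12.4 = 681 mL.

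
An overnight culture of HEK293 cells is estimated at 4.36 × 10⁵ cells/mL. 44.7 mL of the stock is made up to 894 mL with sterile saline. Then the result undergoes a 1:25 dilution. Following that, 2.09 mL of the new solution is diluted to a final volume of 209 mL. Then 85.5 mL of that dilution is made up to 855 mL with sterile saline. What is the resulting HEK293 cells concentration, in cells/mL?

0.872 cells/mL

Overall dilution factor = 20 × 25 × 100 × 10 = 5.00 × 10⁵.
4.36 × 10⁵ cells/mL / 5.00 × 10⁵ = 0.872 cells/mL.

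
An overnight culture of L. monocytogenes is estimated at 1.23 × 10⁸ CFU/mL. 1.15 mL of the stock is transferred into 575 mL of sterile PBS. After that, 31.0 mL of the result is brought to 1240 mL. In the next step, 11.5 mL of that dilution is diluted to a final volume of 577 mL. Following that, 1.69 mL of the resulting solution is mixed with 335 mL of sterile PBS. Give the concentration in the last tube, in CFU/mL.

Overall dilution factor = 501 × 40 × 50.17 × 199.2 = 2.00 × 10⁸.
1.23 × 10⁸ CFU/mL / 2.00 × 10⁸ = 0.614 CFU/mL.

0.614 CFU/mL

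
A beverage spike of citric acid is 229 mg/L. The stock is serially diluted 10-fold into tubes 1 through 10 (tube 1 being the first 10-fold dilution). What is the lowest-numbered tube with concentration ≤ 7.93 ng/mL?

tube 5

Tube n has concentration 229 mg/L / 10ⁿ.
Need 10ⁿ ≥ 229 mg/L / 7.93 ng/mL = 2.89 × 10⁴, so n ≥ 4.46.
First such tube: n = 5.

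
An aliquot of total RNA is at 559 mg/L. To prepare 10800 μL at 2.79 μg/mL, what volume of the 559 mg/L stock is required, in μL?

53.9 μL

2.79 μg/mL = 2.79 mg/L.
V₁ = C₂V₂/C₁ = 2.79 × 10800 / 559 = 53.9 μL.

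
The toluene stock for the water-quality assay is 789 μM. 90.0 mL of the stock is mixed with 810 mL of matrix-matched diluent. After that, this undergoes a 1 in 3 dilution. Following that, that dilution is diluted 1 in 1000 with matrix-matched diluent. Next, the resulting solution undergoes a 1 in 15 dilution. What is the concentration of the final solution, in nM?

1.75 nM

Overall dilution factor = 10 × 3 × 1000 × 15 = 4.50 × 10⁵.
789 μM / 4.50 × 10⁵ = 1.75 × 10⁻³ μM = 1.75 nM.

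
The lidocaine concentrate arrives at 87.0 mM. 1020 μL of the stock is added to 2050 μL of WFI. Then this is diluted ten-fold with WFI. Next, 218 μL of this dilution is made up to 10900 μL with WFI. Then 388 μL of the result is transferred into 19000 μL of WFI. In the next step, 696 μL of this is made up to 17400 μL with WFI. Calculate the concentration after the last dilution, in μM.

Overall dilution factor = 3.010 × 10 × 50 × 49.97 × 25 = 1.88 × 10⁶.
87.0 mM / 1.88 × 10⁶ = 4.63 × 10⁻⁵ mM = 0.0463 μM.

0.0463 μM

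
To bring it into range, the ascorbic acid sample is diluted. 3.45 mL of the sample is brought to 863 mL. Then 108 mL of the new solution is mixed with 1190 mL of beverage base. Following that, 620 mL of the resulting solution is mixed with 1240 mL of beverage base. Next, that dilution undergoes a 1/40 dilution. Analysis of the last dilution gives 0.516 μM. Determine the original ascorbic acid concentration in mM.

Overall dilution factor = 250.1 × 12.02 × 3 × 40 = 3.61 × 10⁵.
Original = 0.516 μM × 3.61 × 10⁵ = 1.86 × 10⁵ μM = 186 mM.

186 mM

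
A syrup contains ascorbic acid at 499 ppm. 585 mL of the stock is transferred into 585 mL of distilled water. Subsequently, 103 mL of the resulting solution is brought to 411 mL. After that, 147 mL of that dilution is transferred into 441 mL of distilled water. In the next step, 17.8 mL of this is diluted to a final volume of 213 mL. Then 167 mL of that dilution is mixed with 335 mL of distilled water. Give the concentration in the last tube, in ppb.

Overall dilution factor = 2 × 3.990 × 4 × 11.97 × 3.006 = 1148.
499 ppm / 1148 = 0.435 ppm = 435 ppb.

435 ppb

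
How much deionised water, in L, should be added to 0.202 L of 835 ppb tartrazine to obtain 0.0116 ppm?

14.3 L

0.0116 ppm = 11.6 ppb.
V₂ = C₁V₁/C₂ = 835 × 0.202 / 11.6 = 14.5 L.
Diluent to add = V₂ − V₁ = 14.5 − 0.202 = 14.3 L.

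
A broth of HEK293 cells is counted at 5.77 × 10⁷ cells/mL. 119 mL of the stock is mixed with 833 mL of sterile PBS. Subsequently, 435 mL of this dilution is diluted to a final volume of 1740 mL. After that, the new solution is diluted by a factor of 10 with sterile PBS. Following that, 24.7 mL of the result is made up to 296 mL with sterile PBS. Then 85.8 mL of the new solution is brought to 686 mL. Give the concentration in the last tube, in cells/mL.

1880 cells/mL

Overall dilution factor = 8 × 4 × 10 × 11.98 × 7.995 = 3.07 × 10⁴.
5.77 × 10⁷ cells/mL / 3.07 × 10⁴ = 1880 cells/mL.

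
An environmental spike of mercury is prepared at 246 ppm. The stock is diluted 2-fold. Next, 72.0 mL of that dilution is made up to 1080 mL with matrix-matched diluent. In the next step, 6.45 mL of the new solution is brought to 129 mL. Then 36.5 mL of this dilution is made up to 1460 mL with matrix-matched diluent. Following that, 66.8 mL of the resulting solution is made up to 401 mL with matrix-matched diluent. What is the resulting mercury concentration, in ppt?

1710 ppt

Overall dilution factor = 2 × 15 × 20 × 40 × 6.003 = 1.44 × 10⁵.
246 ppm / 1.44 × 10⁵ = 1.71 × 10⁻³ ppm = 1710 ppt.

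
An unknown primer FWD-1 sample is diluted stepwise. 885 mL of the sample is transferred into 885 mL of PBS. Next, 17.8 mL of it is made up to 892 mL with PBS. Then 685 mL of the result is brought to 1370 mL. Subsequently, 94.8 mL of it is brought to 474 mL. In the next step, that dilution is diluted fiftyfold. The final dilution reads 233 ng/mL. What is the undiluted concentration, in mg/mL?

Overall dilution factor = 2 × 50.11 × 2 × 5 × 50 = 5.01 × 10⁴.
Original = 233 ng/mL × 5.01 × 10⁴ = 1.17 × 10⁷ ng/mL = 11.7 mg/mL.

11.7 mg/mL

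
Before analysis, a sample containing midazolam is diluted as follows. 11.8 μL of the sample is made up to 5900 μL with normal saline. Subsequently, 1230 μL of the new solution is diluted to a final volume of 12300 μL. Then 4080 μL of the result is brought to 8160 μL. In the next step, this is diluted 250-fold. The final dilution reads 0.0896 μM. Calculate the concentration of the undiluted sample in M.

Overall dilution factor = 500 × 10 × 2 × 250 = 2.50 × 10⁶.
Original = 0.0896 μM × 2.50 × 10⁶ = 2.24 × 10⁵ μM = 0.224 M.

0.224 M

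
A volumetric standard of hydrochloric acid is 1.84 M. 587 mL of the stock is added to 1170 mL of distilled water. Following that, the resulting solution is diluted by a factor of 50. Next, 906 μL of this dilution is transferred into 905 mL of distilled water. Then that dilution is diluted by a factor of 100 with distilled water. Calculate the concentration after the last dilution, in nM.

Overall dilution factor = 2.993 × 50 × 999.9 × 100 = 1.50 × 10⁷.
1.84 M / 1.50 × 10⁷ = 1.23 × 10⁻⁷ M = 123 nM.

123 nM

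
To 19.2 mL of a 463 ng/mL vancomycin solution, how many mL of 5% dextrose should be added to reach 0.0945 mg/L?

74.9 mL

0.0945 mg/L = 94.5 ng/mL.
V₂ = C₁V₁/C₂ = 463 × 19.2 / 94.5 = 94.1 mL.
Diluent to add = V₂ − V₁ = 94.1 − 19.2 = 74.9 mL.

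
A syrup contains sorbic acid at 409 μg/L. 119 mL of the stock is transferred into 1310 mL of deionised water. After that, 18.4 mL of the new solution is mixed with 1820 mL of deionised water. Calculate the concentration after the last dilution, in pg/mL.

341 pg/mL

Overall dilution factor = 12.01 × 99.91 = 1200.
409 μg/L / 1200 = 0.341 μg/L = 341 pg/mL.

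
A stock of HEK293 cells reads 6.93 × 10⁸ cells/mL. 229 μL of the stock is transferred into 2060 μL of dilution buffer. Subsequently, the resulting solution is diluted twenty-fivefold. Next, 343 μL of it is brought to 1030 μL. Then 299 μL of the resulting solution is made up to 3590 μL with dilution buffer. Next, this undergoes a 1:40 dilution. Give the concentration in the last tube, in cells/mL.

1920 cells/mL

Overall dilution factor = 9.996 × 25 × 3.003 × 12.01 × 40 = 3.60 × 10⁵.
6.93 × 10⁸ cells/mL / 3.60 × 10⁵ = 1920 cells/mL.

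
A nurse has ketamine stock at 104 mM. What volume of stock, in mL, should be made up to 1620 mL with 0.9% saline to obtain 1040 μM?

16.2 mL

1040 μM = 1.04 mM.
V₁ = C₂V₂/C₁ = 1.04 × 1620 / 104 = 16.2 mL.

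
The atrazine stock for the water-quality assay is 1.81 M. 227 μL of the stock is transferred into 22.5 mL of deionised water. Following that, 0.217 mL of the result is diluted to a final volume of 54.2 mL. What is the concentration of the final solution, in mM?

Overall dilution factor = 100.1 × 249.8 = 2.50 × 10⁴.
1.81 M / 2.50 × 10⁴ = 7.24 × 10⁻⁵ M = 0.0724 mM.

0.0724 mM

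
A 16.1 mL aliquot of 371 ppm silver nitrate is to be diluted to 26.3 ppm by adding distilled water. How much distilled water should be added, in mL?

V₂ = C₁V₁/C₂ = 371 × 16.1 / 26.3 = 227 mL.
Diluent to add = V₂ − V₁ = 227 − 16.1 = 211 mL.

211 mL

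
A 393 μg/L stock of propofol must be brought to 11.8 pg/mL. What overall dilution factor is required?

3.33 × 10⁴

Factor = C₀/C_target = 393 μg/L / 11.8 pg/mL = 3.33 × 10⁴.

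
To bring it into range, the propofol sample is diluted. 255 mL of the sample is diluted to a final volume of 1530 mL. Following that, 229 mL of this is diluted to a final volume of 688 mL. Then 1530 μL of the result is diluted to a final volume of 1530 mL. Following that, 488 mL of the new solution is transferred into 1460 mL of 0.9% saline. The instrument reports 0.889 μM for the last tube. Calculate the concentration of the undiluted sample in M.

Overall dilution factor = 6 × 3.004 × 1000 × 3.992 = 7.20 × 10⁴.
Original = 0.889 μM × 7.20 × 10⁴ = 6.40 × 10⁴ μM = 0.0640 M.

0.0640 M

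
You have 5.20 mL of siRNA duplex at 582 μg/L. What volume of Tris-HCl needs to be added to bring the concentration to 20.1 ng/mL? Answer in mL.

20.1 ng/mL = 20.1 μg/L.
V₂ = C₁V₁/C₂ = 582 × 5.20 / 20.1 = 151 mL.
Diluent to add = V₂ − V₁ = 151 − 5.20 = 145 mL.

145 mL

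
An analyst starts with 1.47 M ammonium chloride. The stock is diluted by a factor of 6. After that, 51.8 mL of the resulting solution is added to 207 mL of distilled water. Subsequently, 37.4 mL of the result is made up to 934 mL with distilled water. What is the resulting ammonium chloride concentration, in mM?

1.96 mM

Overall dilution factor = 6 × 4.996 × 24.97 = 749.
1.47 M / 749 = 1.96 × 10⁻³ M = 1.96 mM.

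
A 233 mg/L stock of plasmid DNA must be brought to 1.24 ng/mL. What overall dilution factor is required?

Factor = C₀/C_target = 233 mg/L / 1.24 ng/mL = 1.88 × 10⁵.

1.88 × 10⁵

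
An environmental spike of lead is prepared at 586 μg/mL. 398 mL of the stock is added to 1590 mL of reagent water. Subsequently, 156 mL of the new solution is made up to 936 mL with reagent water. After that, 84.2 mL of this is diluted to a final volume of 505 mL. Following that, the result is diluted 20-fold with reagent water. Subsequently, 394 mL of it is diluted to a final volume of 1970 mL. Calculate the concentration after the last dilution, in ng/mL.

32.6 ng/mL

Overall dilution factor = 4.995 × 6 × 5.998 × 20 × 5 = 1.80 × 10⁴.
586 μg/mL / 1.80 × 10⁴ = 0.0326 μg/mL = 32.6 ng/mL.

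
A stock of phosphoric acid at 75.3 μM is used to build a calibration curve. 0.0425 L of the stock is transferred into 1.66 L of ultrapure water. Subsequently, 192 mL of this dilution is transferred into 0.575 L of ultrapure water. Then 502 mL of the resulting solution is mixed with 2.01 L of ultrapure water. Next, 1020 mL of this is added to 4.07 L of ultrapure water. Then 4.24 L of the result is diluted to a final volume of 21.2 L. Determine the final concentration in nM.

3.77 nM

Overall dilution factor = 40.06 × 3.995 × 5.004 × 4.990 × 5 = 2.00 × 10⁴.
75.3 μM / 2.00 × 10⁴ = 3.77 × 10⁻³ μM = 3.77 nM.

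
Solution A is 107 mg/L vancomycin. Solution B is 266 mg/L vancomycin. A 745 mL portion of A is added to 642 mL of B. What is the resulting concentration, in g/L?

C_mix = (C_A·V_A + C_B·V_B)/(V_A + V_B) = (107×745 + 266×642) / 1387 = 181 mg/L = 0.181 g/L.

0.181 g/L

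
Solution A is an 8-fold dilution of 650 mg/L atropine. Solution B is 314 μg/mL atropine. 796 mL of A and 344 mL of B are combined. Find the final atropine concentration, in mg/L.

151 mg/L

C_A = 650 mg/L / 8 = 81.2 mg/L.
C_B = 314 μg/mL = 314 mg/L.
C_mix = (C_A·V_A + C_B·V_B)/(V_A + V_B) = (81.2×796 + 314×344) / 1140 = 151 mg/L.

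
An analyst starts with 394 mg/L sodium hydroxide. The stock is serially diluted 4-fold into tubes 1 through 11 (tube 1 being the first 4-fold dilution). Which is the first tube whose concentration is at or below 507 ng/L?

Tube n has concentration 394 mg/L / 4ⁿ.
Need 4ⁿ ≥ 394 mg/L / 507 ng/L = 7.77 × 10⁵, so n ≥ 9.78.
First such tube: n = 10.

tube 10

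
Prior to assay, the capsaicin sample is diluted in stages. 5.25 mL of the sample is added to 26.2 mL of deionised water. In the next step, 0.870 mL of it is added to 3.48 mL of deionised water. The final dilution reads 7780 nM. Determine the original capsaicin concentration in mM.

Overall dilution factor = 5.990 × 5 = 30.0.
Original = 7780 nM × 30.0 = 2.33 × 10⁵ nM = 0.233 mM.

0.233 mM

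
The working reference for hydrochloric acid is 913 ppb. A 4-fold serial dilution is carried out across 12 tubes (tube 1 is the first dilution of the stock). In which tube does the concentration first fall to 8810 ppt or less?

tube 4

Tube n has concentration 913 ppb / 4ⁿ.
Need 4ⁿ ≥ 913 ppb / 8810 ppt = 104, so n ≥ 3.35.
First such tube: n = 4.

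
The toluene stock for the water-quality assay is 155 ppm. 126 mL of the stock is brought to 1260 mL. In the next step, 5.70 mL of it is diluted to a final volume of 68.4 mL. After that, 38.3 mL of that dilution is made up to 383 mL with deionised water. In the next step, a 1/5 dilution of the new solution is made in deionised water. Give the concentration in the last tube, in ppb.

Overall dilution factor = 10 × 12 × 10 × 5 = 6000.
155 ppm / 6000 = 0.0258 ppm = 25.8 ppb.

25.8 ppb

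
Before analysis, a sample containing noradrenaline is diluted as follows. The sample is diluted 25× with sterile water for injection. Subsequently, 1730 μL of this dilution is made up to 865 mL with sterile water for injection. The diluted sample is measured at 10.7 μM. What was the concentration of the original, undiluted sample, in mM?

134 mM

Overall dilution factor = 25 × 500 = 1.25 × 10⁴.
Original = 10.7 μM × 1.25 × 10⁴ = 1.34 × 10⁵ μM = 134 mM.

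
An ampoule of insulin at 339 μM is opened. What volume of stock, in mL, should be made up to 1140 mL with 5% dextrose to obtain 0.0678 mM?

228 mL

0.0678 mM = 67.8 μM.
V₁ = C₂V₂/C₁ = 67.8 × 1140 / 339 = 228 mL.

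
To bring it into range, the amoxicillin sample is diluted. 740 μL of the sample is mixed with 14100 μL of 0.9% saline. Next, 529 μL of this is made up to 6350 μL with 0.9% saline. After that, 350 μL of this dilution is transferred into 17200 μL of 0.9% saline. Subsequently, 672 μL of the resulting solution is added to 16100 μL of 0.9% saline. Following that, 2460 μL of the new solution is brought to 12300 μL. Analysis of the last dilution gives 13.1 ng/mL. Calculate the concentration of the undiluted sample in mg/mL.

19.7 mg/mL

Overall dilution factor = 20.05 × 12.00 × 50.14 × 24.96 × 5 = 1.51 × 10⁶.
Original = 13.1 ng/mL × 1.51 × 10⁶ = 1.97 × 10⁷ ng/mL = 19.7 mg/mL.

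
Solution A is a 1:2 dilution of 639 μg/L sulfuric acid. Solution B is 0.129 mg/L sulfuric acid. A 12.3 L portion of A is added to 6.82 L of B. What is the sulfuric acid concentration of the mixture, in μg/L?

C_A = 639 μg/L / 2 = 320 μg/L.
C_B = 0.129 mg/L = 129 μg/L.
C_mix = (C_A·V_A + C_B·V_B)/(V_A + V_B) = (320×12.3 + 129×6.82) / 19.12 = 252 μg/L.

252 μg/L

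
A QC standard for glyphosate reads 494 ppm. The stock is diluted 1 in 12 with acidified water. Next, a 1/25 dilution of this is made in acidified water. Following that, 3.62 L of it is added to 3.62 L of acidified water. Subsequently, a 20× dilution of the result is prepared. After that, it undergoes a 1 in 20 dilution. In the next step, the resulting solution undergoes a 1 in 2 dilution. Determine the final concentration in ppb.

1.03 ppb

Overall dilution factor = 12 × 25 × 2 × 20 × 20 × 2 = 4.80 × 10⁵.
494 ppm / 4.80 × 10⁵ = 1.03 × 10⁻³ ppm = 1.03 ppb.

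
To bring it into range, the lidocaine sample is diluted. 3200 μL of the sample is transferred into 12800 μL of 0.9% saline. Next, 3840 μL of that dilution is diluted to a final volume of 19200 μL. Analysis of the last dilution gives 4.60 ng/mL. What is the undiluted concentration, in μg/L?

Overall dilution factor = 5 × 5 = 25.0.
Original = 4.60 ng/mL × 25.0 = 115 ng/mL = 115 μg/L.

115 μg/L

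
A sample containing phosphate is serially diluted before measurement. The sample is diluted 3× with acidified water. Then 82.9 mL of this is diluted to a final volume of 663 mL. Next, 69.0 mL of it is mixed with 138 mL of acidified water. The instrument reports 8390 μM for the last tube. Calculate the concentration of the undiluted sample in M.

0.604 M

Overall dilution factor = 3 × 7.998 × 3 = 72.0.
Original = 8390 μM × 72.0 = 6.04 × 10⁵ μM = 0.604 M.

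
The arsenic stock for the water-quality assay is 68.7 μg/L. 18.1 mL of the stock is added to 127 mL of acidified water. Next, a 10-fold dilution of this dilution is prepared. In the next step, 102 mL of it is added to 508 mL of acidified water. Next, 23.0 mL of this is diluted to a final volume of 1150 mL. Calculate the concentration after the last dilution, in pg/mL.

2.87 pg/mL

Overall dilution factor = 8.017 × 10 × 5.980 × 50 = 2.40 × 10⁴.
68.7 μg/L / 2.40 × 10⁴ = 2.87 × 10⁻³ μg/L = 2.87 pg/mL.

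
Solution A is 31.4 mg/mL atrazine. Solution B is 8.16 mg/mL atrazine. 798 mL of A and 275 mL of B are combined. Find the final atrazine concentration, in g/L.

25.4 g/L

C_mix = (C_A·V_A + C_B·V_B)/(V_A + V_B) = (31.4×798 + 8.16×275) / 1073 = 25.4 mg/mL = 25.4 g/L.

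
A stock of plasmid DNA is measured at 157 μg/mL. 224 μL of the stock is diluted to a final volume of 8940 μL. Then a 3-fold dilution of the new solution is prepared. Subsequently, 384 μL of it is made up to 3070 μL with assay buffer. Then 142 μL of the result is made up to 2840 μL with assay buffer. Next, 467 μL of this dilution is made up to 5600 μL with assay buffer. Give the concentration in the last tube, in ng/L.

Overall dilution factor = 39.91 × 3 × 7.995 × 20 × 11.99 = 2.30 × 10⁵.
157 μg/mL / 2.30 × 10⁵ = 6.84 × 10⁻⁴ μg/mL = 684 ng/L.

684 ng/L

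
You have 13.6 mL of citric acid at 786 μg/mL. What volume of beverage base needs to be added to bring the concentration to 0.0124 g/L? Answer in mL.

848 mL

0.0124 g/L = 12.4 μg/mL.
V₂ = C₁V₁/C₂ = 786 × 13.6 / 12.4 = 862 mL.
Diluent to add = V₂ − V₁ = 862 − 13.6 = 848 mL.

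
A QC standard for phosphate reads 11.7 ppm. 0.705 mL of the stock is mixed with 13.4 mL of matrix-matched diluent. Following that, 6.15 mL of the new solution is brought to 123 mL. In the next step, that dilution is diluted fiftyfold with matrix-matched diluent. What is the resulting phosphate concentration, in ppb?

Overall dilution factor = 20.01 × 20 × 50 = 2.00 × 10⁴.
11.7 ppm / 2.00 × 10⁴ = 5.85 × 10⁻⁴ ppm = 0.585 ppb.

0.585 ppb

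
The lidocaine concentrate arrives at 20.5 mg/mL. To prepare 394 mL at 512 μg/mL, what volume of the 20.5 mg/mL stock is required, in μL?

512 μg/mL = 0.512 mg/mL.
V₁ = C₂V₂/C₁ = 0.512 × 394 / 20.5 = 9.84 mL = 9840 μL.

9840 μL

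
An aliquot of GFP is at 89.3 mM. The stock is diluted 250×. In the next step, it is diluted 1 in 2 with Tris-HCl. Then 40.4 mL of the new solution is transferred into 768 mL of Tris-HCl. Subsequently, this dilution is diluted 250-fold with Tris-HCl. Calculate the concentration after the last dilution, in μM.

0.0357 μM

Overall dilution factor = 250 × 2 × 20.01 × 250 = 2.50 × 10⁶.
89.3 mM / 2.50 × 10⁶ = 3.57 × 10⁻⁵ mM = 0.0357 μM.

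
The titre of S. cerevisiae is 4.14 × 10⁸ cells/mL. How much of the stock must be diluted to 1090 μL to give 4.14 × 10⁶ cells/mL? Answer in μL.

V₁ = C₂V₂/C₁ = 4.14 × 10⁶ × 1090 / 4.14 × 10⁸ = 10.9 μL.

10.9 μL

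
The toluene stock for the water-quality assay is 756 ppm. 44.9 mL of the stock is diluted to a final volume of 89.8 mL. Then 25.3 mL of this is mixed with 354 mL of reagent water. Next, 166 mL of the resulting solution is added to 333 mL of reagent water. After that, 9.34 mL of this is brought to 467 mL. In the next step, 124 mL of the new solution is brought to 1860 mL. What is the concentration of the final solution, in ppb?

Overall dilution factor = 2 × 14.99 × 3.006 × 50 × 15 = 6.76 × 10⁴.
756 ppm / 6.76 × 10⁴ = 0.0112 ppm = 11.2 ppb.

11.2 ppb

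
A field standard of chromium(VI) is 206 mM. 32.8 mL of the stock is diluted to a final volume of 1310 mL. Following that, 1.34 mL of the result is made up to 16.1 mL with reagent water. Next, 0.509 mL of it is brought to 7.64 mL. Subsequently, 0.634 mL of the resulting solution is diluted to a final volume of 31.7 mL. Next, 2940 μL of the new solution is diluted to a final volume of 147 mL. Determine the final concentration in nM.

Overall dilution factor = 39.94 × 12.01 × 15.01 × 50 × 50 = 1.80 × 10⁷.
206 mM / 1.80 × 10⁷ = 1.14 × 10⁻⁵ mM = 11.4 nM.

11.4 nM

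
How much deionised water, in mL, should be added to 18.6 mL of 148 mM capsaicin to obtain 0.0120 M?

0.0120 M = 12.0 mM.
V₂ = C₁V₁/C₂ = 148 × 18.6 / 12.0 = 229 mL.
Diluent to add = V₂ − V₁ = 229 − 18.6 = 211 mL.

211 mL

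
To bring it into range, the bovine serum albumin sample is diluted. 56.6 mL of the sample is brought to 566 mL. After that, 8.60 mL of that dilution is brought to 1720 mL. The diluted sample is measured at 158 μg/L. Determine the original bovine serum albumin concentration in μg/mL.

316 μg/mL

Overall dilution factor = 10 × 200 = 2000.
Original = 158 μg/L × 2000 = 3.16 × 10⁵ μg/L = 316 μg/mL.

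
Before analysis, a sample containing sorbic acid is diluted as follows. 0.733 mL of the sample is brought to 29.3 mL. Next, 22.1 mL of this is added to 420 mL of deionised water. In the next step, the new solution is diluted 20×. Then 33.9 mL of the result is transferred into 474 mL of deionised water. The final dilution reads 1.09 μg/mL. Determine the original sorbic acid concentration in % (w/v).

26.1 % (w/v)

Overall dilution factor = 39.97 × 20.00 × 20 × 14.98 = 2.40 × 10⁵.
Original = 1.09 μg/mL × 2.40 × 10⁵ = 2.61 × 10⁵ μg/mL = 26.1 % (w/v).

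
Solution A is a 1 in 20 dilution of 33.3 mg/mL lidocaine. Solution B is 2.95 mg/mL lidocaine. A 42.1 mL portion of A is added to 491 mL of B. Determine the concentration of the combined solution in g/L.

2.85 g/L

C_A = 33.3 mg/mL / 20 = 1.66 mg/mL.
C_mix = (C_A·V_A + C_B·V_B)/(V_A + V_B) = (1.66×42.1 + 2.95×491) / 533.1 = 2.85 mg/mL = 2.85 g/L.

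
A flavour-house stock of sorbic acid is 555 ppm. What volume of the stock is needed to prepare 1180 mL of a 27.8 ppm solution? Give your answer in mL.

59.1 mL

V₁ = C₂V₂/C₁ = 27.8 × 1180 / 555 = 59.1 mL.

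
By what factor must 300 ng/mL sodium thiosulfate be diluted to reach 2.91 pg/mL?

Factor = C₀/C_target = 300 ng/mL / 2.91 pg/mL = 1.03 × 10⁵.

1.03 × 10⁵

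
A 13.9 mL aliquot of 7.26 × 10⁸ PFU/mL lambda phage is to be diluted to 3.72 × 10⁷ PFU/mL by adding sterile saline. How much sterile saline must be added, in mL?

V₂ = C₁V₁/C₂ = 7.26 × 10⁸ × 13.9 / 3.72 × 10⁷ = 271 mL.
Diluent to add = V₂ − V₁ = 271 − 13.9 = 257 mL.

257 mL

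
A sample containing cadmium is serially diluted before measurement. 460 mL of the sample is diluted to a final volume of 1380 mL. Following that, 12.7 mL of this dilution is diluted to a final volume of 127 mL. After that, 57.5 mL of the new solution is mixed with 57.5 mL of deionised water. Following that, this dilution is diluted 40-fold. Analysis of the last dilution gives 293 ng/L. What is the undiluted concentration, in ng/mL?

Overall dilution factor = 3 × 10 × 2 × 40 = 2400.
Original = 293 ng/L × 2400 = 7.03 × 10⁵ ng/L = 703 ng/mL.

703 ng/mL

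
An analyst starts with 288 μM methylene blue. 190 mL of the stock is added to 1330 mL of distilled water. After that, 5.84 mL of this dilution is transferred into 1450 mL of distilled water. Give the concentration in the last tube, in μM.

Overall dilution factor = 8 × 249.3 = 1994.
288 μM / 1994 = 0.144 μM.

0.144 μM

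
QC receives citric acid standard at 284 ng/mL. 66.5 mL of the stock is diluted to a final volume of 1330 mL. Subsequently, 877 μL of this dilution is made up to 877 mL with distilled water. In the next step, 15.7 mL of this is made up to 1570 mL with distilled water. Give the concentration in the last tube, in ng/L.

0.142 ng/L

Overall dilution factor = 20 × 1000 × 100 = 2.00 × 10⁶.
284 ng/mL / 2.00 × 10⁶ = 1.42 × 10⁻⁴ ng/mL = 0.142 ng/L.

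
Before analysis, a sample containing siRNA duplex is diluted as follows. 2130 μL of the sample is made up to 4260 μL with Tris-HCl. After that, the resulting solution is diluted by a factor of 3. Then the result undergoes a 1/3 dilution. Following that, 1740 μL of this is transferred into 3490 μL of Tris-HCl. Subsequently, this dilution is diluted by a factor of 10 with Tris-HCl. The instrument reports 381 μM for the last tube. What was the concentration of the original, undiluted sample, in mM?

Overall dilution factor = 2 × 3 × 3 × 3.006 × 10 = 541.
Original = 381 μM × 541 = 2.06 × 10⁵ μM = 206 mM.

206 mM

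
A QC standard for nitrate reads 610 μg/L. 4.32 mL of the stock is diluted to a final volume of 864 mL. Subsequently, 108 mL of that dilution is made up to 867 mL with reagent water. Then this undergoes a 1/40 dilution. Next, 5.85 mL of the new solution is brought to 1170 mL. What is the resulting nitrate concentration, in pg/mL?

Overall dilution factor = 200 × 8.028 × 40 × 200 = 1.28 × 10⁷.
610 μg/L / 1.28 × 10⁷ = 4.75 × 10⁻⁵ μg/L = 0.0475 pg/mL.

0.0475 pg/mL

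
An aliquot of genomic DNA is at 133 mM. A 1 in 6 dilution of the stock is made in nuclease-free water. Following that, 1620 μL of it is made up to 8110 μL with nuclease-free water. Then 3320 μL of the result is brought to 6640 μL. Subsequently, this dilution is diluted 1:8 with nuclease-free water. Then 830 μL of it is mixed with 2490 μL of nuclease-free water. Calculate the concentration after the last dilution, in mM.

0.0692 mM

Overall dilution factor = 6 × 5.006 × 2 × 8 × 4 = 1922.
133 mM / 1922 = 0.0692 mM.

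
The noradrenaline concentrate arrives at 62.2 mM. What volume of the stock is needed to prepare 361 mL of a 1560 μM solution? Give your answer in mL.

9.05 mL

1560 μM = 1.56 mM.
V₁ = C₂V₂/C₁ = 1.56 × 361 / 62.2 = 9.05 mL.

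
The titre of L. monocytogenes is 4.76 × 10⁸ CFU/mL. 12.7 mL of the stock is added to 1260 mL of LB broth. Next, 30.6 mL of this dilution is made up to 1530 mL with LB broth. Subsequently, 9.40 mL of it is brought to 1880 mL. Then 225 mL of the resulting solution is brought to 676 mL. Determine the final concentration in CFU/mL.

158 CFU/mL

Overall dilution factor = 100.2 × 50 × 200 × 3.004 = 3.01 × 10⁶.
4.76 × 10⁸ CFU/mL / 3.01 × 10⁶ = 158 CFU/mL.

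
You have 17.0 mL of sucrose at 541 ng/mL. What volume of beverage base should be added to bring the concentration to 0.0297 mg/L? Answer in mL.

293 mL

0.0297 mg/L = 29.7 ng/mL.
V₂ = C₁V₁/C₂ = 541 × 17.0 / 29.7 = 310 mL.
Diluent to add = V₂ − V₁ = 310 − 17.0 = 293 mL.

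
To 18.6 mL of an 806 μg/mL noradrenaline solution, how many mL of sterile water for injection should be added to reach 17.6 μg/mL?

V₂ = C₁V₁/C₂ = 806 × 18.6 / 17.6 = 852 mL.
Diluent to add = V₂ − V₁ = 852 − 18.6 = 833 mL.

833 mL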